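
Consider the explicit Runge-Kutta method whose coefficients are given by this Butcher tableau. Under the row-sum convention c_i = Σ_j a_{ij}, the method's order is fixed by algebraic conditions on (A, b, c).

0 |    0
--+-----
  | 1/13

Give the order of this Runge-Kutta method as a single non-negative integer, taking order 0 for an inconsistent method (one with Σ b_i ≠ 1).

0

b = (1/13)
c = (0)
Σ b_i: 1/13·1 = 1/13 ≠ 1 ⇒ order 0.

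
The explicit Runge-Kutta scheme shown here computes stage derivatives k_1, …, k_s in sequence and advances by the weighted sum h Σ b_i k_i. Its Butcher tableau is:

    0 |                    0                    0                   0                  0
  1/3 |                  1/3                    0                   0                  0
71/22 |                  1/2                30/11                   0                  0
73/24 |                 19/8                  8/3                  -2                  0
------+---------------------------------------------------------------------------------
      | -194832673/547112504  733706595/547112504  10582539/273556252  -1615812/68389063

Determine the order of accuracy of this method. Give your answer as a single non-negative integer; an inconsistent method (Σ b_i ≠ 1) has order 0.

b = (-194832673/547112504, 733706595/547112504, 10582539/273556252, -1615812/68389063)
c = (0, 1/3, 71/22, 73/24)
Ac = (0, 0, 10/11, -551/99)
Σ b_i: (-194832673/547112504)·1 + 733706595/547112504·1 + 10582539/273556252·1 + (-1615812/68389063)·1 = 1 ✓
b·c: 733706595/547112504·1/3 + 10582539/273556252·71/22 + (-1615812/68389063)·73/24 = 1/2 ✓
b·c²: 733706595/547112504·1/9 + 10582539/273556252·5041/484 + (-1615812/68389063)·5329/576 = 1/3 ✓
b·Ac: 10582539/273556252·10/11 + (-1615812/68389063)·(-551/99) = 1/6 ✓
b·c³: 733706595/547112504·1/27 + 10582539/273556252·357911/10648 + (-1615812/68389063)·389017/13824 = 593738684867/866626206336 ≠ 1/4 ⇒ order 3.
b·(c∘Ac): 10582539/273556252·355/121 + (-1615812/68389063)·(-40223/2376) = 1264170991/2462006268 ≠ 1/8
b·Ac²: 10582539/273556252·10/33 + (-1615812/68389063)·(-134171/6534) = 6728286929/13541034474 ≠ 1/12
b·A²c: (-1615812/68389063)·(-20/11) = 2937840/68389063 ≠ 1/24

3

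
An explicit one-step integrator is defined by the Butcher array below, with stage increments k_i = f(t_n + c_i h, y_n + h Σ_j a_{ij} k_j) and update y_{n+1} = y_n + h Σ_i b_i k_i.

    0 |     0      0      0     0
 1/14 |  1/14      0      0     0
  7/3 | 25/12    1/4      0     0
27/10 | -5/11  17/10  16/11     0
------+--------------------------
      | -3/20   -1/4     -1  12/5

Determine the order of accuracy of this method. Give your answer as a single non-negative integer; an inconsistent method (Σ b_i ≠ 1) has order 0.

1

b = (-3/20, -1/4, -1, 12/5)
c = (0, 1/14, 7/3, 27/10)
Ac = (0, 0, 1/56, 16241/4620)
Σ b_i: (-3/20)·1 + (-1/4)·1 + (-1)·1 + 12/5·1 = 1 ✓
b·c: (-1/4)·1/14 + (-1)·7/3 + 12/5·27/10 = 17341/4200 ≠ 1/2 ⇒ order 1.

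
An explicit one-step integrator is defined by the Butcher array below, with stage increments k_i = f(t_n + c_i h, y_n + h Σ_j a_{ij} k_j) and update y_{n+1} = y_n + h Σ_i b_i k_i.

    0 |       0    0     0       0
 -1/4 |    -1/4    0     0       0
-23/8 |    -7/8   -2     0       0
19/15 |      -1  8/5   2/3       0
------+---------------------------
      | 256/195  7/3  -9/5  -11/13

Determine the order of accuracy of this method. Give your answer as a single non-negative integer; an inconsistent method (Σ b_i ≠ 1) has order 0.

b = (256/195, 7/3, -9/5, -11/13)
c = (0, -1/4, -23/8, 19/15)
Ac = (0, 0, 1/2, -139/60)
Σ b_i: 256/195·1 + 7/3·1 + (-9/5)·1 + (-11/13)·1 = 1 ✓
b·c: 7/3·(-1/4) + (-9/5)·(-23/8) + (-11/13)·19/15 = 5491/1560 ≠ 1/2 ⇒ order 1.

1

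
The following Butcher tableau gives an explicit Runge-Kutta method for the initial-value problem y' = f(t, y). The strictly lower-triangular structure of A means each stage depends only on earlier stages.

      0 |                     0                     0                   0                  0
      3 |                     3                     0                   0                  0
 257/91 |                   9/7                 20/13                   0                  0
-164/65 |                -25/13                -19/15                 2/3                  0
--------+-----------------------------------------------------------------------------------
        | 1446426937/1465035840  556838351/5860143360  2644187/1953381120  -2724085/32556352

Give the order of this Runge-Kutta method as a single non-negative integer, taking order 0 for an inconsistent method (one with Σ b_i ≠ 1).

3

b = (1446426937/1465035840, 556838351/5860143360, 2644187/1953381120, -2724085/32556352)
c = (0, 3, 257/91, -164/65)
Ac = (0, 0, 60/13, -2617/1365)
Σ b_i: 1446426937/1465035840·1 + 556838351/5860143360·1 + 2644187/1953381120·1 + (-2724085/32556352)·1 = 1 ✓
b·c: 556838351/5860143360·3 + 2644187/1953381120·257/91 + (-2724085/32556352)·(-164/65) = 1/2 ✓
b·c²: 556838351/5860143360·9 + 2644187/1953381120·66049/8281 + (-2724085/32556352)·26896/4225 = 1/3 ✓
b·Ac: 2644187/1953381120·60/13 + (-2724085/32556352)·(-2617/1365) = 1/6 ✓
b·c³: 556838351/5860143360·27 + 2644187/1953381120·16974593/753571 + (-2724085/32556352)·(-4410944/274625) = 406461522047/103162940400 ≠ 1/4 ⇒ order 3.
b·(c∘Ac): 2644187/1953381120·15420/1183 + (-2724085/32556352)·429188/88725 = -2457533821/6348488640 ≠ 1/8
b·Ac²: 2644187/1953381120·180/13 + (-2724085/32556352)·(-755561/124215) = 73283242/138873189 ≠ 1/12
b·A²c: (-2724085/32556352)·40/13 = -1047725/4069544 ≠ 1/24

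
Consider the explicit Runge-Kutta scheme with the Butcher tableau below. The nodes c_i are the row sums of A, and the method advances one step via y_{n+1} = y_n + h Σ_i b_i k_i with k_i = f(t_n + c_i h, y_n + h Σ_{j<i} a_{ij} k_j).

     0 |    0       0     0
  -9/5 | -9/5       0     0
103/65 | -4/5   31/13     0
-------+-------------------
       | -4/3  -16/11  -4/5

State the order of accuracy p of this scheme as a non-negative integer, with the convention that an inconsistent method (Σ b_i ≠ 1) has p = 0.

0

b = (-4/3, -16/11, -4/5)
c = (0, -9/5, 103/65)
Ac = (0, 0, -279/65)
Σ b_i: (-4/3)·1 + (-16/11)·1 + (-4/5)·1 = -592/165 ≠ 1 ⇒ order 0.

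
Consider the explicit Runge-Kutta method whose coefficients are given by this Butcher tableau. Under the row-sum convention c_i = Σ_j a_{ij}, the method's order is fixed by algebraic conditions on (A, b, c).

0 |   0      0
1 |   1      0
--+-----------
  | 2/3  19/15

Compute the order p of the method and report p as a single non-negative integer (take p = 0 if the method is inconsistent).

0

b = (2/3, 19/15)
c = (0, 1)
Σ b_i: 2/3·1 + 19/15·1 = 29/15 ≠ 1 ⇒ order 0.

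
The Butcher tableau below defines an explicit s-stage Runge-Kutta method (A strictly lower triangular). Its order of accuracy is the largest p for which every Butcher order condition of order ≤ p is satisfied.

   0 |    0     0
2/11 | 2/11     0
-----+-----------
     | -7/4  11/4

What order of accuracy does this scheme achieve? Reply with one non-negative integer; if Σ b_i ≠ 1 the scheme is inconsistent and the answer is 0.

2

b = (-7/4, 11/4)
c = (0, 2/11)
Σ b_i: (-7/4)·1 + 11/4·1 = 1 ✓
b·c: 11/4·2/11 = 1/2 ✓; 2 stages ⇒ order 2.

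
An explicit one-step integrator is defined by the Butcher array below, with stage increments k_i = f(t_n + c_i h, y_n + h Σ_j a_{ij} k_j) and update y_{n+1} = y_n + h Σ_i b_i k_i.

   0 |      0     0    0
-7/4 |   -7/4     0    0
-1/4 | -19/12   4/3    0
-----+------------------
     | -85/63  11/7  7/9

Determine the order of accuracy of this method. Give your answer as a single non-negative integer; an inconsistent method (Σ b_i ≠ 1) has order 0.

b = (-85/63, 11/7, 7/9)
c = (0, -7/4, -1/4)
Ac = (0, 0, -7/3)
Σ b_i: (-85/63)·1 + 11/7·1 + 7/9·1 = 1 ✓
b·c: 11/7·(-7/4) + 7/9·(-1/4) = -53/18 ≠ 1/2 ⇒ order 1.

1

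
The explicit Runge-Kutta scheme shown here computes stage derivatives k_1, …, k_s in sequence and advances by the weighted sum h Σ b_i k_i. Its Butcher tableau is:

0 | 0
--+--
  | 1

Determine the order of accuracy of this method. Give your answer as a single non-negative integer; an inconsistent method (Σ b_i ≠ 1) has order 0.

1

b = (1)
c = (0)
Σ b_i: 1·1 = 1 ✓; 1 stage ⇒ order 1.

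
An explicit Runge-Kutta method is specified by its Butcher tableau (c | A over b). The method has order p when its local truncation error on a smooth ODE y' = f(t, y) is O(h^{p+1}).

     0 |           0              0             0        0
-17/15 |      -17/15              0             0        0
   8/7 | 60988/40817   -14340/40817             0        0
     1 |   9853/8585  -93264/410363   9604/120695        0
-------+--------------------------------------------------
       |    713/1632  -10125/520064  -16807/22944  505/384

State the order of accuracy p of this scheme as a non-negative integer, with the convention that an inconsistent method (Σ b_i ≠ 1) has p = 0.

b = (713/1632, -10125/520064, -16807/22944, 505/384)
c = (0, -17/15, 8/7, 1)
Ac = (0, 0, 956/2401, 176/505)
Σ b_i: 713/1632·1 + (-10125/520064)·1 + (-16807/22944)·1 + 505/384·1 = 1 ✓
b·c: (-10125/520064)·(-17/15) + (-16807/22944)·8/7 + 505/384·1 = 1/2 ✓
b·c²: (-10125/520064)·289/225 + (-16807/22944)·64/49 + 505/384·1 = 1/3 ✓
b·Ac: (-16807/22944)·956/2401 + 505/384·176/505 = 1/6 ✓
b·c³: (-10125/520064)·(-4913/3375) + (-16807/22944)·512/343 + 505/384·1 = 1/4 ✓
b·(c∘Ac): (-16807/22944)·7648/16807 + 505/384·176/505 = 1/8 ✓
b·Ac²: (-16807/22944)·(-16252/36015) + 505/384·(-1424/7575) = 1/12 ✓
b·A²c: 505/384·16/505 = 1/24 ✓; 4 stages ⇒ order 4.

4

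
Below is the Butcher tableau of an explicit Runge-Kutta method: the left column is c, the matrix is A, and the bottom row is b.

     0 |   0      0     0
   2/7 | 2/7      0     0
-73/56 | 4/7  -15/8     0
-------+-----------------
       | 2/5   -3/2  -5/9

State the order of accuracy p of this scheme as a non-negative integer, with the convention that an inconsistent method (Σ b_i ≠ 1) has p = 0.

b = (2/5, -3/2, -5/9)
c = (0, 2/7, -73/56)
Ac = (0, 0, -15/28)
Σ b_i: 2/5·1 + (-3/2)·1 + (-5/9)·1 = -149/90 ≠ 1 ⇒ order 0.

0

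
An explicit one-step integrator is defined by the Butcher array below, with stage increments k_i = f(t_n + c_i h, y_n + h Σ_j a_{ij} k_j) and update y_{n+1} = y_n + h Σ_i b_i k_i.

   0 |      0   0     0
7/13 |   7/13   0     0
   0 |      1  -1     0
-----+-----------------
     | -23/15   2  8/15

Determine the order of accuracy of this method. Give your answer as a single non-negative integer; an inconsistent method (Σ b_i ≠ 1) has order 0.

b = (-23/15, 2, 8/15)
c = (0, 7/13, 0)
Ac = (0, 0, -7/13)
Σ b_i: (-23/15)·1 + 2·1 + 8/15·1 = 1 ✓
b·c: 2·7/13 = 14/13 ≠ 1/2 ⇒ order 1.

1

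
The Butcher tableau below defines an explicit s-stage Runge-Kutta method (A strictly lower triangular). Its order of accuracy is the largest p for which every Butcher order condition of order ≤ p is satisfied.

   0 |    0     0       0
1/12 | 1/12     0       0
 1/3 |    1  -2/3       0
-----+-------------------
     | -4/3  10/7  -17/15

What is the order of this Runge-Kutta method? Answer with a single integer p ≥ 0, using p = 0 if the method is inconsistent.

b = (-4/3, 10/7, -17/15)
c = (0, 1/12, 1/3)
Ac = (0, 0, -1/18)
Σ b_i: (-4/3)·1 + 10/7·1 + (-17/15)·1 = -109/105 ≠ 1 ⇒ order 0.

0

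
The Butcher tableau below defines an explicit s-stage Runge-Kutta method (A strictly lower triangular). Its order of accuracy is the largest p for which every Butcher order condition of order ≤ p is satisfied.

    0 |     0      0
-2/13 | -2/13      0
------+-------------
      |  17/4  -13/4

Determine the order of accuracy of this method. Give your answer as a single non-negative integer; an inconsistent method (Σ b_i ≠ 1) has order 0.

2

b = (17/4, -13/4)
c = (0, -2/13)
Σ b_i: 17/4·1 + (-13/4)·1 = 1 ✓
b·c: (-13/4)·(-2/13) = 1/2 ✓; 2 stages ⇒ order 2.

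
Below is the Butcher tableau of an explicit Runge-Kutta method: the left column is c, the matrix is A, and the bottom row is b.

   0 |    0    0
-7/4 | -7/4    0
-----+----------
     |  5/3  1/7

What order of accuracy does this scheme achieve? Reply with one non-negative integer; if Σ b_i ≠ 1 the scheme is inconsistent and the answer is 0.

b = (5/3, 1/7)
c = (0, -7/4)
Σ b_i: 5/3·1 + 1/7·1 = 38/21 ≠ 1 ⇒ order 0.

0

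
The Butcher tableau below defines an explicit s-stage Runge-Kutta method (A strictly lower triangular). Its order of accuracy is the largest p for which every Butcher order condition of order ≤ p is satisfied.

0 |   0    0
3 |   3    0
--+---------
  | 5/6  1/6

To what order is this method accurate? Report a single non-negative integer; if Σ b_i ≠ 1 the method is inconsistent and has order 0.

2

b = (5/6, 1/6)
c = (0, 3)
Σ b_i: 5/6·1 + 1/6·1 = 1 ✓
b·c: 1/6·3 = 1/2 ✓; 2 stages ⇒ order 2.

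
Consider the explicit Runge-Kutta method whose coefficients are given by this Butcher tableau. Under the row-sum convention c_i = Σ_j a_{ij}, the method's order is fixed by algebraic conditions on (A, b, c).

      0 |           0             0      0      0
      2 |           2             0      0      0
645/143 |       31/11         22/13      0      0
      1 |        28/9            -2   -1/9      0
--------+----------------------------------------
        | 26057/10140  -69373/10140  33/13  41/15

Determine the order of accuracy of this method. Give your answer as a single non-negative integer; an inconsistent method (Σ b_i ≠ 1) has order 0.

b = (26057/10140, -69373/10140, 33/13, 41/15)
c = (0, 2, 645/143, 1)
Ac = (0, 0, 44/13, -1931/429)
Σ b_i: 26057/10140·1 + (-69373/10140)·1 + 33/13·1 + 41/15·1 = 1 ✓
b·c: (-69373/10140)·2 + 33/13·645/143 + 41/15·1 = 1/2 ✓
b·c²: (-69373/10140)·4 + 33/13·416025/20449 + 41/15·1 = 9791633/362505 ≠ 1/3 ⇒ order 2.
b·Ac: 33/13·44/13 + 41/15·(-1931/429) = -310483/83655 ≠ 1/6

2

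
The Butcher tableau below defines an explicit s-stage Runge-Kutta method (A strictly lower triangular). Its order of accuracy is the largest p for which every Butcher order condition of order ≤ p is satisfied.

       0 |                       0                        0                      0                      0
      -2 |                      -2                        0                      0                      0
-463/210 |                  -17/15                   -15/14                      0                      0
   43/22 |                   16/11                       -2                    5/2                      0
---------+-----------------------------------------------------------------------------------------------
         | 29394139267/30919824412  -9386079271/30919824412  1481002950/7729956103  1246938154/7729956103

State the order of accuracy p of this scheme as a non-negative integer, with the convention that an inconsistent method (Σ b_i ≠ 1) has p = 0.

3

b = (29394139267/30919824412, -9386079271/30919824412, 1481002950/7729956103, 1246938154/7729956103)
c = (0, -2, -463/210, 43/22)
Ac = (0, 0, 15/7, -127/84)
Σ b_i: 29394139267/30919824412·1 + (-9386079271/30919824412)·1 + 1481002950/7729956103·1 + 1246938154/7729956103·1 = 1 ✓
b·c: (-9386079271/30919824412)·(-2) + 1481002950/7729956103·(-463/210) + 1246938154/7729956103·43/22 = 1/2 ✓
b·c²: (-9386079271/30919824412)·4 + 1481002950/7729956103·214369/44100 + 1246938154/7729956103·1849/484 = 1/3 ✓
b·Ac: 1481002950/7729956103·15/7 + 1246938154/7729956103·(-127/84) = 1/6 ✓
b·c³: (-9386079271/30919824412)·(-8) + 1481002950/7729956103·(-99252847/9261000) + 1246938154/7729956103·79507/10648 = 983940296498/622890648765 ≠ 1/4 ⇒ order 3.
b·(c∘Ac): 1481002950/7729956103·(-463/98) + 1246938154/7729956103·(-5461/1848) = -128181522361/92759473236 ≠ 1/8
b·Ac²: 1481002950/7729956103·(-30/7) + 1246938154/7729956103·73249/17640 = -34263870727/226505690460 ≠ 1/12
b·A²c: 1246938154/7729956103·75/14 = 6680025825/7729956103 ≠ 1/24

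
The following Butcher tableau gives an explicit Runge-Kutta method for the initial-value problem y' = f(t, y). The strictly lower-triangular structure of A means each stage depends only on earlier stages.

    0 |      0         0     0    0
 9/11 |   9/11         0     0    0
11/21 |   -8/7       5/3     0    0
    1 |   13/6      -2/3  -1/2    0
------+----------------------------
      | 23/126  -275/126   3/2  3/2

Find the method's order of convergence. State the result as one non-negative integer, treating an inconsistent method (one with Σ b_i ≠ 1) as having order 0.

2

b = (23/126, -275/126, 3/2, 3/2)
c = (0, 9/11, 11/21, 1)
Ac = (0, 0, 15/11, -373/462)
Σ b_i: 23/126·1 + (-275/126)·1 + 3/2·1 + 3/2·1 = 1 ✓
b·c: (-275/126)·9/11 + 3/2·11/21 + 3/2·1 = 1/2 ✓
b·c²: (-275/126)·81/121 + 3/2·121/441 + 3/2·1 = 1457/3234 ≠ 1/3 ⇒ order 2.
b·Ac: 3/2·15/11 + 3/2·(-373/462) = 257/308 ≠ 1/6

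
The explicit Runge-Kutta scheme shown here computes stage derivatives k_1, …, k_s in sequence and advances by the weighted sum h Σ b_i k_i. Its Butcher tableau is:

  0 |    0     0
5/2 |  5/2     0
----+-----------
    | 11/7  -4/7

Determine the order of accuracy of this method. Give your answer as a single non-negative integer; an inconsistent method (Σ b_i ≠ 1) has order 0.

b = (11/7, -4/7)
c = (0, 5/2)
Σ b_i: 11/7·1 + (-4/7)·1 = 1 ✓
b·c: (-4/7)·5/2 = -10/7 ≠ 1/2 ⇒ order 1.

1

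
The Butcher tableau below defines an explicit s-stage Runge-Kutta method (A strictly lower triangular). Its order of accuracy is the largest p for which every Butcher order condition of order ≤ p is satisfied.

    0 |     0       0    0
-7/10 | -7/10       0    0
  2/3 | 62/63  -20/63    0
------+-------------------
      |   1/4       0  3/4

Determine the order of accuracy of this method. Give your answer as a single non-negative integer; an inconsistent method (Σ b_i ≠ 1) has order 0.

b = (1/4, 0, 3/4)
c = (0, -7/10, 2/3)
Ac = (0, 0, 2/9)
Σ b_i: 1/4·1 + 3/4·1 = 1 ✓
b·c: 3/4·2/3 = 1/2 ✓
b·c²: 3/4·4/9 = 1/3 ✓
b·Ac: 3/4·2/9 = 1/6 ✓; 3 stages ⇒ order 3.

3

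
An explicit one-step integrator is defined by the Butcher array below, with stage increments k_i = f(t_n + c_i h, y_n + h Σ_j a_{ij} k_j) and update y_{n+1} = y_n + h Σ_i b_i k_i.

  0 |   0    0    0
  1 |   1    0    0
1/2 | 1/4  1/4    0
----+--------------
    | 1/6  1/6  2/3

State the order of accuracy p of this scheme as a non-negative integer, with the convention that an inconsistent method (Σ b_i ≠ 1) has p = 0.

3

b = (1/6, 1/6, 2/3)
c = (0, 1, 1/2)
Ac = (0, 0, 1/4)
Σ b_i: 1/6·1 + 1/6·1 + 2/3·1 = 1 ✓
b·c: 1/6·1 + 2/3·1/2 = 1/2 ✓
b·c²: 1/6·1 + 2/3·1/4 = 1/3 ✓
b·Ac: 2/3·1/4 = 1/6 ✓; 3 stages ⇒ order 3.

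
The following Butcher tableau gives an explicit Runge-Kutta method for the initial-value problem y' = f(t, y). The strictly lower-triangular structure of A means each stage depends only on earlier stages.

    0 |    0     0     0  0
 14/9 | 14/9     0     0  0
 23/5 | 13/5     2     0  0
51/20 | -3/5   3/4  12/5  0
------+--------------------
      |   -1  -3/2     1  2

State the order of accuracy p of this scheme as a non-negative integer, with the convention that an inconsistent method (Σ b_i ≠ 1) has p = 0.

0

b = (-1, -3/2, 1, 2)
c = (0, 14/9, 23/5, 51/20)
Ac = (0, 0, 28/9, 1831/150)
Σ b_i: (-1)·1 + (-3/2)·1 + 1·1 + 2·1 = 1/2 ≠ 1 ⇒ order 0.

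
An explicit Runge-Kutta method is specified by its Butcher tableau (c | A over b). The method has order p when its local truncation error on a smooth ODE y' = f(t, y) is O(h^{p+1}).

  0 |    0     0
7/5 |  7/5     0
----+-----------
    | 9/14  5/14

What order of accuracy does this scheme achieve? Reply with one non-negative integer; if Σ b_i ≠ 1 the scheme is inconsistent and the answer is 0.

2

b = (9/14, 5/14)
c = (0, 7/5)
Σ b_i: 9/14·1 + 5/14·1 = 1 ✓
b·c: 5/14·7/5 = 1/2 ✓; 2 stages ⇒ order 2.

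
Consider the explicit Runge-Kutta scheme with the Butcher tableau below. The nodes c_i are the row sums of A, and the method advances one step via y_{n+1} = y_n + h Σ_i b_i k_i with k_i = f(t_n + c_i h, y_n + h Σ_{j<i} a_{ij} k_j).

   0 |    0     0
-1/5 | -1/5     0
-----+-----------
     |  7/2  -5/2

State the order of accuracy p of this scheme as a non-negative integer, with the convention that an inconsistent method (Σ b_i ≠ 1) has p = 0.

b = (7/2, -5/2)
c = (0, -1/5)
Σ b_i: 7/2·1 + (-5/2)·1 = 1 ✓
b·c: (-5/2)·(-1/5) = 1/2 ✓; 2 stages ⇒ order 2.

2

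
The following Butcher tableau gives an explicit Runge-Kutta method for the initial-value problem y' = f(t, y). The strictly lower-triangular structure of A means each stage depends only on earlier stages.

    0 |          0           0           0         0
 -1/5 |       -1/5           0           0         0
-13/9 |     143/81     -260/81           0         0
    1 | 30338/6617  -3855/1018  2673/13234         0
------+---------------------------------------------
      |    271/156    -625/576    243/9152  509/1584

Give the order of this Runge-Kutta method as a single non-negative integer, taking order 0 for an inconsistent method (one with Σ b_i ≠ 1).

b = (271/156, -625/576, 243/9152, 509/1584)
c = (0, -1/5, -13/9, 1)
Ac = (0, 0, 52/81, 237/509)
Σ b_i: 271/156·1 + (-625/576)·1 + 243/9152·1 + 509/1584·1 = 1 ✓
b·c: (-625/576)·(-1/5) + 243/9152·(-13/9) + 509/1584·1 = 1/2 ✓
b·c²: (-625/576)·1/25 + 243/9152·169/81 + 509/1584·1 = 1/3 ✓
b·Ac: 243/9152·52/81 + 509/1584·237/509 = 1/6 ✓
b·c³: (-625/576)·(-1/125) + 243/9152·(-2197/729) + 509/1584·1 = 1/4 ✓
b·(c∘Ac): 243/9152·(-676/729) + 509/1584·237/509 = 1/8 ✓
b·Ac²: 243/9152·(-52/405) + 509/1584·687/2545 = 1/12 ✓
b·A²c: 509/1584·66/509 = 1/24 ✓; 4 stages ⇒ order 4.

4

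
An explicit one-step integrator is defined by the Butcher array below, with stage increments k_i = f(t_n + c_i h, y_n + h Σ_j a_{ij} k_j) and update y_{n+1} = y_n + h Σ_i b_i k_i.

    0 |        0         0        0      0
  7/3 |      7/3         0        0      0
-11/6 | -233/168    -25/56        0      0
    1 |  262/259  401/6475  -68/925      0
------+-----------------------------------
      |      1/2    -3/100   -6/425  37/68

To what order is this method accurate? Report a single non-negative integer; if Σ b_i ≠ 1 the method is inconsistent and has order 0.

4

b = (1/2, -3/100, -6/425, 37/68)
c = (0, 7/3, -11/6, 1)
Ac = (0, 0, -25/24, 31/111)
Σ b_i: 1/2·1 + (-3/100)·1 + (-6/425)·1 + 37/68·1 = 1 ✓
b·c: (-3/100)·7/3 + (-6/425)·(-11/6) + 37/68·1 = 1/2 ✓
b·c²: (-3/100)·49/9 + (-6/425)·121/36 + 37/68·1 = 1/3 ✓
b·Ac: (-6/425)·(-25/24) + 37/68·31/111 = 1/6 ✓
b·c³: (-3/100)·343/27 + (-6/425)·(-1331/216) + 37/68·1 = 1/4 ✓
b·(c∘Ac): (-6/425)·275/144 + 37/68·31/111 = 1/8 ✓
b·Ac²: (-6/425)·(-175/72) + 37/68·10/111 = 1/12 ✓
b·A²c: 37/68·17/222 = 1/24 ✓; 4 stages ⇒ order 4.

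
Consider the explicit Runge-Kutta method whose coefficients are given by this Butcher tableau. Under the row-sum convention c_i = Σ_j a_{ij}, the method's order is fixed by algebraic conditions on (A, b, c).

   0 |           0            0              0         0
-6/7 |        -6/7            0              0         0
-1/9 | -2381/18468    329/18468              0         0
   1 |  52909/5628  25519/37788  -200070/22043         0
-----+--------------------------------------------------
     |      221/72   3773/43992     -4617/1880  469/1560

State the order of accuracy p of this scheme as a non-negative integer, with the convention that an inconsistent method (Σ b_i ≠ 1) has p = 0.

b = (221/72, 3773/43992, -4617/1880, 469/1560)
c = (0, -6/7, -1/9, 1)
Ac = (0, 0, -47/3078, 403/938)
Σ b_i: 221/72·1 + 3773/43992·1 + (-4617/1880)·1 + 469/1560·1 = 1 ✓
b·c: 3773/43992·(-6/7) + (-4617/1880)·(-1/9) + 469/1560·1 = 1/2 ✓
b·c²: 3773/43992·36/49 + (-4617/1880)·1/81 + 469/1560·1 = 1/3 ✓
b·Ac: (-4617/1880)·(-47/3078) + 469/1560·403/938 = 1/6 ✓
b·c³: 3773/43992·(-216/343) + (-4617/1880)·(-1/729) + 469/1560·1 = 1/4 ✓
b·(c∘Ac): (-4617/1880)·47/27702 + 469/1560·403/938 = 1/8 ✓
b·Ac²: (-4617/1880)·47/3591 + 469/1560·1261/3283 = 1/12 ✓
b·A²c: 469/1560·65/469 = 1/24 ✓; 4 stages ⇒ order 4.

4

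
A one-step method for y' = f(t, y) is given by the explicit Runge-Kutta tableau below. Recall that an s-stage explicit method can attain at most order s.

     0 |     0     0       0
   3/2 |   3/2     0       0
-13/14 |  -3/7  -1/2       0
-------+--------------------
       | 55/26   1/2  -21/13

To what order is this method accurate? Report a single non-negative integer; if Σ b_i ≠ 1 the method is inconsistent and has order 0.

1

b = (55/26, 1/2, -21/13)
c = (0, 3/2, -13/14)
Ac = (0, 0, -3/4)
Σ b_i: 55/26·1 + 1/2·1 + (-21/13)·1 = 1 ✓
b·c: 1/2·3/2 + (-21/13)·(-13/14) = 9/4 ≠ 1/2 ⇒ order 1.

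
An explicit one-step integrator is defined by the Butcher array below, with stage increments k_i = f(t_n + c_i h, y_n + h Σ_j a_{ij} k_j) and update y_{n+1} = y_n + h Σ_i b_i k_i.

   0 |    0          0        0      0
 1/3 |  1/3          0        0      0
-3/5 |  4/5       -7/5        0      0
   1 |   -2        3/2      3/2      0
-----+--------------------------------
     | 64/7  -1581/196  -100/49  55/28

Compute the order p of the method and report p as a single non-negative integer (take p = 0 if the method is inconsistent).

3

b = (64/7, -1581/196, -100/49, 55/28)
c = (0, 1/3, -3/5, 1)
Ac = (0, 0, -7/15, -2/5)
Σ b_i: 64/7·1 + (-1581/196)·1 + (-100/49)·1 + 55/28·1 = 1 ✓
b·c: (-1581/196)·1/3 + (-100/49)·(-3/5) + 55/28·1 = 1/2 ✓
b·c²: (-1581/196)·1/9 + (-100/49)·9/25 + 55/28·1 = 1/3 ✓
b·Ac: (-100/49)·(-7/15) + 55/28·(-2/5) = 1/6 ✓
b·c³: (-1581/196)·1/27 + (-100/49)·(-27/125) + 55/28·1 = 1327/630 ≠ 1/4 ⇒ order 3.
b·(c∘Ac): (-100/49)·7/25 + 55/28·(-2/5) = -19/14 ≠ 1/8
b·Ac²: (-100/49)·(-7/45) + 55/28·53/75 = 307/180 ≠ 1/12
b·A²c: 55/28·(-7/10) = -11/8 ≠ 1/24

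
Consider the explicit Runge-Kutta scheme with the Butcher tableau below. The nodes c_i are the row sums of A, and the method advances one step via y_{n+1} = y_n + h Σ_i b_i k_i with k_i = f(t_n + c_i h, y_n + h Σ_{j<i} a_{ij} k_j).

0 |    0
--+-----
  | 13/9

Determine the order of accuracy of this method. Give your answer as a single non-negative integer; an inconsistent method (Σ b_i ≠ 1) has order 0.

0

b = (13/9)
c = (0)
Σ b_i: 13/9·1 = 13/9 ≠ 1 ⇒ order 0.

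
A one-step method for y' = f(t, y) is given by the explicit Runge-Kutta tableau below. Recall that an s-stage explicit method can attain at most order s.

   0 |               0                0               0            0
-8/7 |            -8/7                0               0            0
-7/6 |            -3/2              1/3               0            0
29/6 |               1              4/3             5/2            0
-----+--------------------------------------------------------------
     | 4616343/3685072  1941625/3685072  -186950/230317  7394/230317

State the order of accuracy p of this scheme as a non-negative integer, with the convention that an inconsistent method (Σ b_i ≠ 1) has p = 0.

3

b = (4616343/3685072, 1941625/3685072, -186950/230317, 7394/230317)
c = (0, -8/7, -7/6, 29/6)
Ac = (0, 0, -8/21, -373/84)
Σ b_i: 4616343/3685072·1 + 1941625/3685072·1 + (-186950/230317)·1 + 7394/230317·1 = 1 ✓
b·c: 1941625/3685072·(-8/7) + (-186950/230317)·(-7/6) + 7394/230317·29/6 = 1/2 ✓
b·c²: 1941625/3685072·64/49 + (-186950/230317)·49/36 + 7394/230317·841/36 = 1/3 ✓
b·Ac: (-186950/230317)·(-8/21) + 7394/230317·(-373/84) = 1/6 ✓
b·c³: 1941625/3685072·(-512/343) + (-186950/230317)·(-343/216) + 7394/230317·24389/216 = 119775401/29019942 ≠ 1/4 ⇒ order 3.
b·(c∘Ac): (-186950/230317)·4/9 + 7394/230317·(-10817/504) = -60928849/58039884 ≠ 1/8
b·Ac²: (-186950/230317)·64/147 + 7394/230317·18149/3528 = -10925821/58039884 ≠ 1/12
b·A²c: 7394/230317·(-20/21) = -147880/4836657 ≠ 1/24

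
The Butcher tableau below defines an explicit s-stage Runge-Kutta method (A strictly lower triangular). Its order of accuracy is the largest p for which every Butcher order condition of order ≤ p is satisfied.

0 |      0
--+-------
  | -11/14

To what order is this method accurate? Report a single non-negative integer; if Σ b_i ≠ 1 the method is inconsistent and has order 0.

0

b = (-11/14)
c = (0)
Σ b_i: (-11/14)·1 = -11/14 ≠ 1 ⇒ order 0.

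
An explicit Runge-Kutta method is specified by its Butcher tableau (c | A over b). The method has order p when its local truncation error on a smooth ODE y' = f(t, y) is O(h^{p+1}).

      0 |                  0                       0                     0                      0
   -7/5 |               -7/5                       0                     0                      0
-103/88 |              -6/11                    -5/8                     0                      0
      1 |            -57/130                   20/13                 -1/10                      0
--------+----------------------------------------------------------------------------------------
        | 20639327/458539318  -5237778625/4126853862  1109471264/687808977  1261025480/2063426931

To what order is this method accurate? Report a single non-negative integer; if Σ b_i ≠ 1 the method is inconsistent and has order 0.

b = (20639327/458539318, -5237778625/4126853862, 1109471264/687808977, 1261025480/2063426931)
c = (0, -7/5, -103/88, 1)
Ac = (0, 0, 7/8, -23301/11440)
Σ b_i: 20639327/458539318·1 + (-5237778625/4126853862)·1 + 1109471264/687808977·1 + 1261025480/2063426931·1 = 1 ✓
b·c: (-5237778625/4126853862)·(-7/5) + 1109471264/687808977·(-103/88) + 1261025480/2063426931·1 = 1/2 ✓
b·c²: (-5237778625/4126853862)·49/25 + 1109471264/687808977·10609/7744 + 1261025480/2063426931·1 = 1/3 ✓
b·Ac: 1109471264/687808977·7/8 + 1261025480/2063426931·(-23301/11440) = 1/6 ✓
b·c³: (-5237778625/4126853862)·(-343/125) + 1109471264/687808977·(-1092727/681472) + 1261025480/2063426931·1 = 182465738473/121054379952 ≠ 1/4 ⇒ order 3.
b·(c∘Ac): 1109471264/687808977·(-721/704) + 1261025480/2063426931·(-23301/11440) = -1992415000/687808977 ≠ 1/8
b·Ac²: 1109471264/687808977·(-49/40) + 1261025480/2063426931·2897731/1006720 = -393875675131/1815815699280 ≠ 1/12
b·A²c: 1261025480/2063426931·(-7/80) = -220679459/4126853862 ≠ 1/24

3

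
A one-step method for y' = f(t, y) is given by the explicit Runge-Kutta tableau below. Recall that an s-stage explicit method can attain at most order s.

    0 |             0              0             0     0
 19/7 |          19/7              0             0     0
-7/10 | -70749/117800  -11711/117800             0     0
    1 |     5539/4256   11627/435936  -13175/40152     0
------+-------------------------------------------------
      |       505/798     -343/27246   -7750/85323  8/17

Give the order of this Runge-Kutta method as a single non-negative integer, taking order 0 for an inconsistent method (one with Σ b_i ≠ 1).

4

b = (505/798, -343/27246, -7750/85323, 8/17)
c = (0, 19/7, -7/10, 1)
Ac = (0, 0, -1673/6200, 29/96)
Σ b_i: 505/798·1 + (-343/27246)·1 + (-7750/85323)·1 + 8/17·1 = 1 ✓
b·c: (-343/27246)·19/7 + (-7750/85323)·(-7/10) + 8/17·1 = 1/2 ✓
b·c²: (-343/27246)·361/49 + (-7750/85323)·49/100 + 8/17·1 = 1/3 ✓
b·Ac: (-7750/85323)·(-1673/6200) + 8/17·29/96 = 1/6 ✓
b·c³: (-343/27246)·6859/343 + (-7750/85323)·(-343/1000) + 8/17·1 = 1/4 ✓
b·(c∘Ac): (-7750/85323)·11711/62000 + 8/17·29/96 = 1/8 ✓
b·Ac²: (-7750/85323)·(-4541/6200) + 8/17·1/28 = 1/12 ✓
b·A²c: 8/17·17/192 = 1/24 ✓; 4 stages ⇒ order 4.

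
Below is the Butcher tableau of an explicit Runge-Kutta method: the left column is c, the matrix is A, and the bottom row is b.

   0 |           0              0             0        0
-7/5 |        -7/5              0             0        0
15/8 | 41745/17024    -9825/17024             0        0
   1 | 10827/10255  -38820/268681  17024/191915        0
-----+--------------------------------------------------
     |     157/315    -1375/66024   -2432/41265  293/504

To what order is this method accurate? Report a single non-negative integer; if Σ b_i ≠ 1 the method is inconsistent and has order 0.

4

b = (157/315, -1375/66024, -2432/41265, 293/504)
c = (0, -7/5, 15/8, 1)
Ac = (0, 0, 1965/2432, 108/293)
Σ b_i: 157/315·1 + (-1375/66024)·1 + (-2432/41265)·1 + 293/504·1 = 1 ✓
b·c: (-1375/66024)·(-7/5) + (-2432/41265)·15/8 + 293/504·1 = 1/2 ✓
b·c²: (-1375/66024)·49/25 + (-2432/41265)·225/64 + 293/504·1 = 1/3 ✓
b·Ac: (-2432/41265)·1965/2432 + 293/504·108/293 = 1/6 ✓
b·c³: (-1375/66024)·(-343/125) + (-2432/41265)·3375/512 + 293/504·1 = 1/4 ✓
b·(c∘Ac): (-2432/41265)·29475/19456 + 293/504·108/293 = 1/8 ✓
b·Ac²: (-2432/41265)·(-2751/2432) + 293/504·42/1465 = 1/12 ✓
b·A²c: 293/504·21/293 = 1/24 ✓; 4 stages ⇒ order 4.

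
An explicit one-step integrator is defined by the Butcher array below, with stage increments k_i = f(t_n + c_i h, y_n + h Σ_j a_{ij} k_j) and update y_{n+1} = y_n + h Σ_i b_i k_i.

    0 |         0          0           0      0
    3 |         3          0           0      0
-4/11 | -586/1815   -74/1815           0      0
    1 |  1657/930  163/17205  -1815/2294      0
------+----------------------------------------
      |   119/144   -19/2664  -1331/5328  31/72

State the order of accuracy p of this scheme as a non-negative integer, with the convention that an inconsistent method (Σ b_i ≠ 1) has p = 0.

b = (119/144, -19/2664, -1331/5328, 31/72)
c = (0, 3, -4/11, 1)
Ac = (0, 0, -74/605, 49/155)
Σ b_i: 119/144·1 + (-19/2664)·1 + (-1331/5328)·1 + 31/72·1 = 1 ✓
b·c: (-19/2664)·3 + (-1331/5328)·(-4/11) + 31/72·1 = 1/2 ✓
b·c²: (-19/2664)·9 + (-1331/5328)·16/121 + 31/72·1 = 1/3 ✓
b·Ac: (-1331/5328)·(-74/605) + 31/72·49/155 = 1/6 ✓
b·c³: (-19/2664)·27 + (-1331/5328)·(-64/1331) + 31/72·1 = 1/4 ✓
b·(c∘Ac): (-1331/5328)·296/6655 + 31/72·49/155 = 1/8 ✓
b·Ac²: (-1331/5328)·(-222/605) + 31/72·(-3/155) = 1/12 ✓
b·A²c: 31/72·3/31 = 1/24 ✓; 4 stages ⇒ order 4.

4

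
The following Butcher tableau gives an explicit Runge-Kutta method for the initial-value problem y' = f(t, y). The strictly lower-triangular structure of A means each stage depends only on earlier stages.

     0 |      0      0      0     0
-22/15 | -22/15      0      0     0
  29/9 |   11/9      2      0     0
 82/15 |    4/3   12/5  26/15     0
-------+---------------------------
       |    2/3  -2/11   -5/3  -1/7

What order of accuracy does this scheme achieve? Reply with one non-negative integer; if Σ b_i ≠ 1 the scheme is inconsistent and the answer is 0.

0

b = (2/3, -2/11, -5/3, -1/7)
c = (0, -22/15, 29/9, 82/15)
Ac = (0, 0, -44/15, 1394/675)
Σ b_i: 2/3·1 + (-2/11)·1 + (-5/3)·1 + (-1/7)·1 = -102/77 ≠ 1 ⇒ order 0.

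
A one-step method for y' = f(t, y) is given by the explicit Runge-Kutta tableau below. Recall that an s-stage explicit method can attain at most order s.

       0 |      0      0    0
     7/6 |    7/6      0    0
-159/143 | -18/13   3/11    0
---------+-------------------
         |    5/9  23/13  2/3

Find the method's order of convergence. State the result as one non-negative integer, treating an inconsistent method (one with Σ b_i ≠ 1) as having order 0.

0

b = (5/9, 23/13, 2/3)
c = (0, 7/6, -159/143)
Ac = (0, 0, 7/22)
Σ b_i: 5/9·1 + 23/13·1 + 2/3·1 = 350/117 ≠ 1 ⇒ order 0.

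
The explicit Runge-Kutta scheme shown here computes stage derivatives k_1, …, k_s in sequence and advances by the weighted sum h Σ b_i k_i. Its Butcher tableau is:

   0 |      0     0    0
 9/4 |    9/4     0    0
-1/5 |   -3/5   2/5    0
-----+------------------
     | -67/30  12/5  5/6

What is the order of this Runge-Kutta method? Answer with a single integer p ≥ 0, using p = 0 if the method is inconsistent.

b = (-67/30, 12/5, 5/6)
c = (0, 9/4, -1/5)
Ac = (0, 0, 9/10)
Σ b_i: (-67/30)·1 + 12/5·1 + 5/6·1 = 1 ✓
b·c: 12/5·9/4 + 5/6·(-1/5) = 157/30 ≠ 1/2 ⇒ order 1.

1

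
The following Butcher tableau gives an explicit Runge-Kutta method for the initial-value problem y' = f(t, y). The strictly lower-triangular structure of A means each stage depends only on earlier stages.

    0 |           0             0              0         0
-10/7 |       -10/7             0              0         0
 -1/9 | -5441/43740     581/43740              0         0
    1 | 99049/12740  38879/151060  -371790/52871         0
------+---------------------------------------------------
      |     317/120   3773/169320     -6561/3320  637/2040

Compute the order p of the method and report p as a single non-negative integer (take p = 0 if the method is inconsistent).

b = (317/120, 3773/169320, -6561/3320, 637/2040)
c = (0, -10/7, -1/9, 1)
Ac = (0, 0, -83/4374, 527/1274)
Σ b_i: 317/120·1 + 3773/169320·1 + (-6561/3320)·1 + 637/2040·1 = 1 ✓
b·c: 3773/169320·(-10/7) + (-6561/3320)·(-1/9) + 637/2040·1 = 1/2 ✓
b·c²: 3773/169320·100/49 + (-6561/3320)·1/81 + 637/2040·1 = 1/3 ✓
b·Ac: (-6561/3320)·(-83/4374) + 637/2040·527/1274 = 1/6 ✓
b·c³: 3773/169320·(-1000/343) + (-6561/3320)·(-1/729) + 637/2040·1 = 1/4 ✓
b·(c∘Ac): (-6561/3320)·83/39366 + 637/2040·527/1274 = 1/8 ✓
b·Ac²: (-6561/3320)·415/15309 + 637/2040·1955/4459 = 1/12 ✓
b·A²c: 637/2040·85/637 = 1/24 ✓; 4 stages ⇒ order 4.

4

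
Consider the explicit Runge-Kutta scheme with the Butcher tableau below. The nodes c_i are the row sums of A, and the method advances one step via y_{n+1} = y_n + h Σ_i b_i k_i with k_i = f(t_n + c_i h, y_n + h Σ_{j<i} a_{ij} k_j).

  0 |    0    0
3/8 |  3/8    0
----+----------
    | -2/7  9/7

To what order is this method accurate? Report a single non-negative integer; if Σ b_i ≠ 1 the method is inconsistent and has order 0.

1

b = (-2/7, 9/7)
c = (0, 3/8)
Σ b_i: (-2/7)·1 + 9/7·1 = 1 ✓
b·c: 9/7·3/8 = 27/56 ≠ 1/2 ⇒ order 1.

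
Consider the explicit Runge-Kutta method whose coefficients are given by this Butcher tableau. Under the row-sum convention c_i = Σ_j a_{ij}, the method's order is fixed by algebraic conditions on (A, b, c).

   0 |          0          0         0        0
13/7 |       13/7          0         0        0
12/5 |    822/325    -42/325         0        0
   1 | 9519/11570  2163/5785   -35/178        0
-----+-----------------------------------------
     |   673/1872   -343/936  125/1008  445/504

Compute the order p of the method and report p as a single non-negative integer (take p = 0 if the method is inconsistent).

b = (673/1872, -343/936, 125/1008, 445/504)
c = (0, 13/7, 12/5, 1)
Ac = (0, 0, -6/25, 99/445)
Σ b_i: 673/1872·1 + (-343/936)·1 + 125/1008·1 + 445/504·1 = 1 ✓
b·c: (-343/936)·13/7 + 125/1008·12/5 + 445/504·1 = 1/2 ✓
b·c²: (-343/936)·169/49 + 125/1008·144/25 + 445/504·1 = 1/3 ✓
b·Ac: 125/1008·(-6/25) + 445/504·99/445 = 1/6 ✓
b·c³: (-343/936)·2197/343 + 125/1008·1728/125 + 445/504·1 = 1/4 ✓
b·(c∘Ac): 125/1008·(-72/125) + 445/504·99/445 = 1/8 ✓
b·Ac²: 125/1008·(-78/175) + 445/504·489/3115 = 1/12 ✓
b·A²c: 445/504·21/445 = 1/24 ✓; 4 stages ⇒ order 4.

4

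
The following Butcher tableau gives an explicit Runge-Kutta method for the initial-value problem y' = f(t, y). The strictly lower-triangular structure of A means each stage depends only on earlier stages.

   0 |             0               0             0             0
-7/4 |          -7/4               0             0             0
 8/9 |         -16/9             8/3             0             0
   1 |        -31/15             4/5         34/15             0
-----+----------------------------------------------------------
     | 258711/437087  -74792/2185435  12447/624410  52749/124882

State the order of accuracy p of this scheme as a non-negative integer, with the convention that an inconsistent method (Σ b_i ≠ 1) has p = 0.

3

b = (258711/437087, -74792/2185435, 12447/624410, 52749/124882)
c = (0, -7/4, 8/9, 1)
Ac = (0, 0, -14/3, 83/135)
Σ b_i: 258711/437087·1 + (-74792/2185435)·1 + 12447/624410·1 + 52749/124882·1 = 1 ✓
b·c: (-74792/2185435)·(-7/4) + 12447/624410·8/9 + 52749/124882·1 = 1/2 ✓
b·c²: (-74792/2185435)·49/16 + 12447/624410·64/81 + 52749/124882·1 = 1/3 ✓
b·Ac: 12447/624410·(-14/3) + 52749/124882·83/135 = 1/6 ✓
b·c³: (-74792/2185435)·(-343/64) + 12447/624410·512/729 + 52749/124882·1 = 8359463/13487256 ≠ 1/4 ⇒ order 3.
b·(c∘Ac): 12447/624410·(-112/27) + 52749/124882·83/135 = 331567/1873230 ≠ 1/8
b·Ac²: 12447/624410·49/6 + 52749/124882·20611/4860 = 1550345/793368 ≠ 1/12
b·A²c: 52749/124882·(-476/45) = -82054/18365 ≠ 1/24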